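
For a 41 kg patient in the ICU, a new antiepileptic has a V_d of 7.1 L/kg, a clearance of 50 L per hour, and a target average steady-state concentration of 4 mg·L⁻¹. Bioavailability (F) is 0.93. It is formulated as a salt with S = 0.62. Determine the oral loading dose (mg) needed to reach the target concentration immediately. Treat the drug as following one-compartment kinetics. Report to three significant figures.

Total Vd = 7.1 × 41 = 291.1 L
LD = Vd × C / F / S = 291.1 × 4.000 / 0.93 / 0.62 = 2019 mg

2020 mg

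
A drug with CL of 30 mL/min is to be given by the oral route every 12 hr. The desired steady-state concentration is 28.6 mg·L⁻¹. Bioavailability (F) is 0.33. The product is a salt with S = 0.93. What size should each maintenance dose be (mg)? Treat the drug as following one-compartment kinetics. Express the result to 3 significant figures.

2010 mg

Convert clearance: 30 mL/min × 60 min/h ÷ 1000 mL/L = 1.800 L/h
D = CL × Css × τ / F / S = 1.800 × 28.6 × 12 / 0.33 / 0.93 = 2013 mg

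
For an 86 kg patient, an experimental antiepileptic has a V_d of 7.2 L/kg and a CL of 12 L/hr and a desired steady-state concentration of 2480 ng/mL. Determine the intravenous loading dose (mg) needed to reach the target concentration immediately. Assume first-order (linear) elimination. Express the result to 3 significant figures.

Vd = 7.2 L/kg × 86 kg = 619.2 L
C = 2480 ng/mL = 2.480 mg/L
LD = Vd × C = 619.2 × 2.480 = 1536 mg

1540 mg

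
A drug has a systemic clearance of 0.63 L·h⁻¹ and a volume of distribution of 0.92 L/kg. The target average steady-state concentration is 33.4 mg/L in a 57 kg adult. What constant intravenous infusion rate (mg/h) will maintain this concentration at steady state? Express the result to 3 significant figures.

21.0 mg/h

Vd does not affect the maintenance rate; only clearance governs steady-state input.
Rate = CL × Css = 0.6300 × 33.4 = 21.04 mg/h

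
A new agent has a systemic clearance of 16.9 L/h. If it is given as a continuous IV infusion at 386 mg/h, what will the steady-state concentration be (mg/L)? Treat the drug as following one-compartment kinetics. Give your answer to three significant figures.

Css = rate / CL = 386 / 16.90 = 22.84 mg/L

22.8 mg/L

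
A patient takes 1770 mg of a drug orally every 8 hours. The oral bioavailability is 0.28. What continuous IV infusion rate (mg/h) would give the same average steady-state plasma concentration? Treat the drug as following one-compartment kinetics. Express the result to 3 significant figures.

62.0 mg/h

Equivalent systemic input: infusion rate = F·D/τ.
Rate = 0.28 × 1770 / 8 = 61.95 mg/h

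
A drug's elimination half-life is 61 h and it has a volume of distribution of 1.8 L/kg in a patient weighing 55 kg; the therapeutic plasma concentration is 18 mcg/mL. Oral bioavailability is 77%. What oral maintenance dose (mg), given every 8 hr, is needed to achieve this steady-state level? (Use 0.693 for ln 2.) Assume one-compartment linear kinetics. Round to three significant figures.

210 mg

Vd = 1.8 L/kg × 55 kg = 99.00 L
CL = ln 2 · Vd / t½ = 0.693 × 99.00 / 61 = 1.125 L/h
D = CL × Css × τ / F = 1.125 × 18 × 8 / 0.77 = 210.4 mg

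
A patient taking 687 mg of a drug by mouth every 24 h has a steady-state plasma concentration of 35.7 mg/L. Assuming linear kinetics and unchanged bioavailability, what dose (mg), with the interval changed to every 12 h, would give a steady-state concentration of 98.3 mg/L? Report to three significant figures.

For first-order elimination, Css ∝ F·D/(CL·τ); F and CL are unchanged, so Css ∝ D/τ.
D₂ = D₁ × (Css,target / Css,current) × (τ₂/τ₁) = 687 × (98.3/35.7) × (12/24) = 945.8 mg

946 mg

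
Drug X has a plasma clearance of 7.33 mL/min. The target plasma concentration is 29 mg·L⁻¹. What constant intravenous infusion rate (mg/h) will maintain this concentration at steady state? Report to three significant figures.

12.8 mg/h

CL = 7.33 mL/min × 60/1000 = 0.4398 L/h
Infusion rate = CL · Css = 0.4398 L/h × 29 mg/L = 12.75 mg/h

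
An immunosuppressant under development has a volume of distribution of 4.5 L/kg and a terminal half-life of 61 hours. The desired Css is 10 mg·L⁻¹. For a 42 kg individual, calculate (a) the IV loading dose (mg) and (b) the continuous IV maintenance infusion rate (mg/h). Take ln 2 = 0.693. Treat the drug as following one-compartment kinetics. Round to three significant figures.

(a) 1890 mg; (b) 21.5 mg/h

Vd(total) = 42 kg × 4.5 L/kg = 189.0 L
LD = Vd × C = 189.0 × 10 = 1890 mg
CL = 0.693 × Vd / t½ = 0.693 × 189.0 / 61 = 2.147 L/h
Infusion rate = CL × Css = 2.147 × 10 = 21.47 mg/h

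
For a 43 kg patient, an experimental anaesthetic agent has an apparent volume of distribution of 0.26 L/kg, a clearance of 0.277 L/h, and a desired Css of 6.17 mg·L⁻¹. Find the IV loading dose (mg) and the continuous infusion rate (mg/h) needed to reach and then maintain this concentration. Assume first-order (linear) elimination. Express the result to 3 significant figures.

(a) 69.0 mg; (b) 1.71 mg/h

Vd = 0.26 L/kg × 43 kg = 11.18 L
Loading dose = Vd × C = 11.18 × 6.17 = 68.98 mg
Infusion rate = 0.2770 L/h × 6.17 mg/L = 1.709 mg/h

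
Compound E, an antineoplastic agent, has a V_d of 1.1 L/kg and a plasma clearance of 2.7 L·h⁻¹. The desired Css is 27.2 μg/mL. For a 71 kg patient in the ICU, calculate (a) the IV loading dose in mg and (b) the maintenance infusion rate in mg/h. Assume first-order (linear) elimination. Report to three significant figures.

(a) 2120 mg; (b) 73.4 mg/h

Total Vd = 1.1 × 71 = 78.10 L
Loading dose = Vd × C = 78.10 × 27.2 = 2124 mg
Infusion rate = 2.700 L/h × 27.2 mg/L = 73.44 mg/h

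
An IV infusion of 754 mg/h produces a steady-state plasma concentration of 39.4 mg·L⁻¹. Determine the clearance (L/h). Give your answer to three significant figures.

19.1 L/h

At steady state, infusion rate = CL × Css, so CL = rate / Css.
CL = 754 / 39.4 = 19.14 L/h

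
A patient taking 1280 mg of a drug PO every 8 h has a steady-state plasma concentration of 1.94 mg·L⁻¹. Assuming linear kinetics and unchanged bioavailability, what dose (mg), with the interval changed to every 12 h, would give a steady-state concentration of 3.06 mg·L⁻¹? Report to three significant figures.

For first-order elimination, Css ∝ F·D/(CL·τ); F and CL are unchanged, so Css ∝ D/τ.
D₂ = D₁ × (Css,target / Css,current) × (τ₂/τ₁) = 1280 × (3.06/1.94) × (12/8) = 3028 mg

3030 mg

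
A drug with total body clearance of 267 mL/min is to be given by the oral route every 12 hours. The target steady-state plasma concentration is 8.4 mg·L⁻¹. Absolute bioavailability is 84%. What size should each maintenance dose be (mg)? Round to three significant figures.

Convert clearance: 267 mL/min × 60 min/h ÷ 1000 mL/L = 16.02 L/h
D = CL × Css × τ / F = 16.02 × 8.4 × 12 / 0.84 = 1922 mg

1920 mg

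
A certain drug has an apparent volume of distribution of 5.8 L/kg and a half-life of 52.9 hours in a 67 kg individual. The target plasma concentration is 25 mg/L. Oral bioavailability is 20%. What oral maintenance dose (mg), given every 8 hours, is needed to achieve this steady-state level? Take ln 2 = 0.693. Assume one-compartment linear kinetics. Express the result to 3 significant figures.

Total Vd = 5.8 × 67 = 388.6 L
k = 0.693/52.9 = 0.01310 h⁻¹, so CL = k·Vd = 0.01310 × 388.6 = 5.091 L/h
D = CL × Css × τ / F = 5.091 × 25 × 8 / 0.2 = 5091 mg

5090 mg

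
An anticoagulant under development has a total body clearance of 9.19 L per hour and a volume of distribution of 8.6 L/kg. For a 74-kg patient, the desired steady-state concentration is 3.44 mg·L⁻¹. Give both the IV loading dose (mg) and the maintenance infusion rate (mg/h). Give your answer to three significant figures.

(a) 2190 mg; (b) 31.6 mg/h

Vd = 8.6 L/kg × 74 kg = 636.4 L
LD = Vd · C_target = 636.4 × 3.44 = 2189 mg
Infusion rate = 9.190 L/h × 3.44 mg/L = 31.61 mg/h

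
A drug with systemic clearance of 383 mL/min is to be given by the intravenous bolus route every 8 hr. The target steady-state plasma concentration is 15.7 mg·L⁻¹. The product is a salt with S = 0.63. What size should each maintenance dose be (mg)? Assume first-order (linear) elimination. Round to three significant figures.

4580 mg

Convert clearance: 383 mL/min × 60 min/h ÷ 1000 mL/L = 22.98 L/h
At steady state, dose per interval replaces the amount cleared in that interval: S·D/τ = CL·Css.
D = CL × Css × τ / S = 22.98 × 15.7 × 8 / 0.63 = 4581 mg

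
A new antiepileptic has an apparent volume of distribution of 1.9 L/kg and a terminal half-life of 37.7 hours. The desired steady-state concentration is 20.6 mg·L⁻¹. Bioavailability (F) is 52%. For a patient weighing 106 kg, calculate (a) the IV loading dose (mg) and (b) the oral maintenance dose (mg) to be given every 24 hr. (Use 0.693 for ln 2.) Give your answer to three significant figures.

(a) 4150 mg; (b) 3520 mg

Total Vd = 1.9 × 106 = 201.4 L
LD = Vd × C = 201.4 × 20.6 = 4149 mg
CL = 0.693 × Vd / t½ = 0.693 × 201.4 / 37.7 = 3.702 L/h
D = CL × Css × τ / F = 3.702 × 20.6 × 24 / 0.52 = 3520 mg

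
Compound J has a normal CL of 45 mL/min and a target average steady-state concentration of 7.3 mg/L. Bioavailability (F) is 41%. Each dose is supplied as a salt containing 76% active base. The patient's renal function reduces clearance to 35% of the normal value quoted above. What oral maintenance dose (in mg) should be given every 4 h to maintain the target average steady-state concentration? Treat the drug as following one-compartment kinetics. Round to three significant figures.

Convert clearance: 45 mL/min × 60 min/h ÷ 1000 mL/L = 2.700 L/h
Patient clearance = 0.35 × 2.700 = 0.9450 L/h
At steady state, dose per interval replaces the amount cleared in that interval: F·S·D/τ = CL·Css.
D = CL × Css × τ / F / S = 0.9450 × 7.3 × 4 / 0.41 / 0.76 = 88.56 mg

88.6 mg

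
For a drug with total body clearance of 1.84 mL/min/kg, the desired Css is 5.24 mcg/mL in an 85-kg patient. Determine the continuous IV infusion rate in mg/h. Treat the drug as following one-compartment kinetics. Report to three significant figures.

49.2 mg/h

CL = 1.84 mL/min/kg × 85 kg = 156.4 mL/min = 156.4 × 60/1000 = 9.384 L/h
At steady state, infusion rate equals elimination rate: rate in = CL × Css.
Infusion rate = CL · Css = 9.384 L/h × 5.24 mg/L = 49.17 mg/h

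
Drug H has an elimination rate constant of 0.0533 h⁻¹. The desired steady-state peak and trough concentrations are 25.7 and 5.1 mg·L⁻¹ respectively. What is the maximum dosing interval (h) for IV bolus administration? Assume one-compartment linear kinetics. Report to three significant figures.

Between IV bolus doses, concentration decays as C = C₀·e^(−kτ), so C_peak/C_trough = e^(kτ).
τ_max = ln(C_peak/C_trough) / k = ln(25.7/5.1) / 0.05330 = 1.617 / 0.05330 = 30.34 h

30.3 h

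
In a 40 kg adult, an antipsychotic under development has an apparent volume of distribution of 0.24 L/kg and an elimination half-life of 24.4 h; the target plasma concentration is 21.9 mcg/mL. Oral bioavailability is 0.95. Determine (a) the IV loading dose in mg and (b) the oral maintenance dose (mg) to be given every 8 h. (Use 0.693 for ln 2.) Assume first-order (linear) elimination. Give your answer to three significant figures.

(a) 210 mg; (b) 50.3 mg

Vd = 0.24 L/kg × 40 kg = 9.600 L
LD = Vd × C = 9.600 × 21.9 = 210.2 mg
CL = 0.693 × Vd / t½ = 0.693 × 9.600 / 24.4 = 0.2727 L/h
D = CL × Css × τ / F = 0.2727 × 21.9 × 8 / 0.95 = 50.29 mg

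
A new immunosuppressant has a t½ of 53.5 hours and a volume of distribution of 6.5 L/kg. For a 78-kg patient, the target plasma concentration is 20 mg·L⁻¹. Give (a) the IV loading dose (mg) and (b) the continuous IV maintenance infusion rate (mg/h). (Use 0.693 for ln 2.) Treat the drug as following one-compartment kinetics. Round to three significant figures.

(a) 10100 mg; (b) 131 mg/h

Total Vd = 6.5 × 78 = 507.0 L
LD = Vd × C = 507.0 × 20 = 10140 mg
CL = 0.693 × Vd / t½ = 0.693 × 507.0 / 53.5 = 6.567 L/h
Infusion rate = CL × Css = 6.567 × 20 = 131.3 mg/h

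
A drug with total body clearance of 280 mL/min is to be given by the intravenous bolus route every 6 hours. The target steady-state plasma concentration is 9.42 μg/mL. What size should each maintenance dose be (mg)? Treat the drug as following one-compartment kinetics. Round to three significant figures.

950 mg

CL = 280 mL/min × 60/1000 = 16.80 L/h
D = CL × Css × τ = 16.80 × 9.42 × 6 = 949.5 mg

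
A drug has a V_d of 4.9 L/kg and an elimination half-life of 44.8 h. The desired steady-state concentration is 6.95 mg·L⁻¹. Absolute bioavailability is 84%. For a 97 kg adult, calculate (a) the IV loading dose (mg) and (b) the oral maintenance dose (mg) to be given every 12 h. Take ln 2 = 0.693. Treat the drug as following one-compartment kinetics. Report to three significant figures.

(a) 3300 mg; (b) 730 mg

Total Vd = 4.9 × 97 = 475.3 L
LD = Vd × C = 475.3 × 6.95 = 3303 mg
CL = 0.693 × Vd / t½ = 0.693 × 475.3 / 44.8 = 7.352 L/h
D = CL × Css × τ / F = 7.352 × 6.95 × 12 / 0.84 = 729.9 mg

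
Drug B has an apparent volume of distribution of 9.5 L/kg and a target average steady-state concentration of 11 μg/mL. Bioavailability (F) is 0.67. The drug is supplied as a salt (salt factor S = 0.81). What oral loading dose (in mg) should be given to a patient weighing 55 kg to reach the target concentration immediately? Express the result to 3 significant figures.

10600 mg

Vd = 9.5 L/kg × 55 kg = 522.5 L
The loading dose fills Vd to the target concentration.
LD = Vd × C / F / S = 522.5 × 11.00 / 0.67 / 0.81 = 10590 mg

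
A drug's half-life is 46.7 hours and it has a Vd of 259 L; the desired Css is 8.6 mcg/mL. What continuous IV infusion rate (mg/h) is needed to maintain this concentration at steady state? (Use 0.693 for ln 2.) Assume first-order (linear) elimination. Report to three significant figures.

33.1 mg/h

k = 0.693/46.7 = 0.01484 h⁻¹, so CL = k·Vd = 0.01484 × 259.0 = 3.844 L/h
Infusion rate = CL × Css = 3.844 × 8.6 = 33.06 mg/h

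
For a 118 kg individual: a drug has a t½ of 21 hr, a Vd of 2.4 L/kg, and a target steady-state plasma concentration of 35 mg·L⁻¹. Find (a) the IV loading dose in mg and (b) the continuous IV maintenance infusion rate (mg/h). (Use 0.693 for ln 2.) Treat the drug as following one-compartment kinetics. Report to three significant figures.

(a) 9910 mg; (b) 327 mg/h

Total Vd = 2.4 × 118 = 283.2 L
LD = Vd × C = 283.2 × 35 = 9912 mg
CL = 0.693 × Vd / t½ = 0.693 × 283.2 / 21 = 9.346 L/h
Infusion rate = CL × Css = 9.346 × 35 = 327.1 mg/h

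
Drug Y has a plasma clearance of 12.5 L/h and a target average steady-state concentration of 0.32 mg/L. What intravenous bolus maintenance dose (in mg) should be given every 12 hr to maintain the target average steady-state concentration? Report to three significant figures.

48.0 mg

D = CL × Css × τ = 12.50 × 0.32 × 12 = 48.00 mg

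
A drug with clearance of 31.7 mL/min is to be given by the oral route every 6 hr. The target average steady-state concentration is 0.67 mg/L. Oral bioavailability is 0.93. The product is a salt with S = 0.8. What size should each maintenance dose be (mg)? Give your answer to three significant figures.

10.3 mg

CL = 31.7 mL/min × 60/1000 = 1.902 L/h
D = CL × Css × τ / F / S = 1.902 × 0.67 × 6 / 0.93 / 0.8 = 10.28 mg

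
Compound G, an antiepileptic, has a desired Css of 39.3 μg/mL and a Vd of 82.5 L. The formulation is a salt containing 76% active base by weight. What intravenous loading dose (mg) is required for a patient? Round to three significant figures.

4270 mg

The loading dose fills Vd to the target concentration.
LD = Vd × C / S = 82.50 × 39.30 / 0.76 = 4266 mg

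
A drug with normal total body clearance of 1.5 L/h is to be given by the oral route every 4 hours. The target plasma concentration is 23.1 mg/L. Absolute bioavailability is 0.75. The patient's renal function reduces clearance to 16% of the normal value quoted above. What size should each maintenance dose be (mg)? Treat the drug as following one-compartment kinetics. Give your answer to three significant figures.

29.6 mg

Patient clearance = 0.16 × 1.500 = 0.2400 L/h
D = CL × Css × τ / F = 0.2400 × 23.1 × 4 / 0.75 = 29.57 mg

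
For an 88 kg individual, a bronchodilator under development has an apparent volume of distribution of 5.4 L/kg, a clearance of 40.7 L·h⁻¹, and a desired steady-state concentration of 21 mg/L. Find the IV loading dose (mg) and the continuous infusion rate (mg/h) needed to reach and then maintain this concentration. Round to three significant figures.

Vd(total) = 88 kg × 5.4 L/kg = 475.2 L
Loading dose = Vd × C = 475.2 × 21 = 9979 mg
Maintenance: replace elimination → rate = CL × Css = 40.70 × 21 = 854.7 mg/h

(a) 9980 mg; (b) 855 mg/h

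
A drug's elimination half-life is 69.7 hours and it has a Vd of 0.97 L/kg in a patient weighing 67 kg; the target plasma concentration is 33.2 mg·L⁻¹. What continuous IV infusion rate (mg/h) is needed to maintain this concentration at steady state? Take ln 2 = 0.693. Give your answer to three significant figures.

21.5 mg/h

Vd(total) = 67 kg × 0.97 L/kg = 64.99 L
CL = ln 2 · Vd / t½ = 0.693 × 64.99 / 69.7 = 0.6462 L/h
Infusion rate = CL × Css = 0.6462 × 33.2 = 21.45 mg/h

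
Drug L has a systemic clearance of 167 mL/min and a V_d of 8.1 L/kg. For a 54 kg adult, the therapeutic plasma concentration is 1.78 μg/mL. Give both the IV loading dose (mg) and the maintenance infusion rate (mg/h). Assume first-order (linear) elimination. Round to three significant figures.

(a) 779 mg; (b) 17.8 mg/h

Vd = 8.1 L/kg × 54 kg = 437.4 L
Loading: fill Vd to C_target → 437.4 L × 1.78 mg/L = 778.6 mg
CL = 167 mL/min = 167 × 0.06 = 10.02 L/h
Infusion rate = 10.02 L/h × 1.78 mg/L = 17.84 mg/h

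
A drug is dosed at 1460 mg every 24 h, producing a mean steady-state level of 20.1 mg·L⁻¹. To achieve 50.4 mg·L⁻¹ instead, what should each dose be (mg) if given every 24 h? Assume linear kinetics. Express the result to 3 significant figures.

3660 mg

For first-order elimination, Css ∝ F·D/(CL·τ); F and CL are unchanged, so Css ∝ D/τ.
D₂ = D₁ × (Css,target / Css,current) = 1460 × 50.4/20.1 = 3661 mg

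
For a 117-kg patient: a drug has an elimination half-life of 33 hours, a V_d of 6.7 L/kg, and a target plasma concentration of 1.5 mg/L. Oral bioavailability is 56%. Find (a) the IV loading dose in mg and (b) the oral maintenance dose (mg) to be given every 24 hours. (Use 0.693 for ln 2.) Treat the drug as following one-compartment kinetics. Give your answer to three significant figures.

Vd = 6.7 L/kg × 117 kg = 783.9 L
LD = Vd × C = 783.9 × 1.5 = 1176 mg
CL = 0.693 × Vd / t½ = 0.693 × 783.9 / 33 = 16.46 L/h
D = CL × Css × τ / F = 16.46 × 1.5 × 24 / 0.56 = 1058 mg

(a) 1180 mg; (b) 1060 mg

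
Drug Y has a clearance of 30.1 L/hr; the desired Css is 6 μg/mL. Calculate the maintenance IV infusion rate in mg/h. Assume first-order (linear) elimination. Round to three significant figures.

181 mg/h

Rate = CL × Css = 30.10 × 6 = 180.6 mg/h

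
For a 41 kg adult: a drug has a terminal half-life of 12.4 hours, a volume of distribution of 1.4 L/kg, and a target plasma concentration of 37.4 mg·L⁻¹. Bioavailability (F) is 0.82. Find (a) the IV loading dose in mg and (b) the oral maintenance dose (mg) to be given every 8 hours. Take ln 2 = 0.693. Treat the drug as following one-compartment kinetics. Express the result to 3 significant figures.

Vd = 1.4 L/kg × 41 kg = 57.40 L
LD = Vd × C = 57.40 × 37.4 = 2147 mg
CL = 0.693 × Vd / t½ = 0.693 × 57.40 / 12.4 = 3.208 L/h
D = CL × Css × τ / F = 3.208 × 37.4 × 8 / 0.82 = 1171 mg

(a) 2150 mg; (b) 1170 mg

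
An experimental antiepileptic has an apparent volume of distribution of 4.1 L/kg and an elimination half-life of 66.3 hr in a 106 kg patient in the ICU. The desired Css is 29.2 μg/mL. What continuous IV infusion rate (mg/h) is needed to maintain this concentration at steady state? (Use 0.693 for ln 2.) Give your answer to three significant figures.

133 mg/h

Vd = 4.1 L/kg × 106 kg = 434.6 L
k = 0.693/66.3 = 0.01045 h⁻¹, so CL = k·Vd = 0.01045 × 434.6 = 4.542 L/h
Infusion rate = CL × Css = 4.542 × 29.2 = 132.6 mg/h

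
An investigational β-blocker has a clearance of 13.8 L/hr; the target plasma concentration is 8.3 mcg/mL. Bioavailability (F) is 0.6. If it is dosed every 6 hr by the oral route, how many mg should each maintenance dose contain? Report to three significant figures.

1150 mg

D = CL × Css × τ / F = 13.80 × 8.3 × 6 / 0.6 = 1145 mg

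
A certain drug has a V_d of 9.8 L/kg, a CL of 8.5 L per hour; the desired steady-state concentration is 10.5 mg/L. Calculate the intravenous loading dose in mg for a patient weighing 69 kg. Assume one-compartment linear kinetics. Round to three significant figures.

Vd = 9.8 L/kg × 69 kg = 676.2 L
The loading dose fills Vd to the target concentration.
LD = Vd × C = 676.2 × 10.50 = 7100 mg

7100 mg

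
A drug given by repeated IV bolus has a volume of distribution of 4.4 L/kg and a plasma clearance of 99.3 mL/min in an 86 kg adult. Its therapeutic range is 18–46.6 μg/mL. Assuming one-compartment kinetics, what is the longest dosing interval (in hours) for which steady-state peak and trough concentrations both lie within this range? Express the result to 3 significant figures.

60.4 h

Total Vd = 4.4 × 86 = 378.4 L
CL = 99.3 mL/min × 60/1000 = 5.958 L/h
k = CL / Vd = 5.958 / 378.4 = 0.01575 h⁻¹
Between IV bolus doses, concentration decays as C = C₀·e^(−kτ), so C_peak/C_trough = e^(kτ).
τ_max = ln(C_peak/C_trough) / k = ln(46.6/18) / 0.01575 = 0.9512 / 0.01575 = 60.39 h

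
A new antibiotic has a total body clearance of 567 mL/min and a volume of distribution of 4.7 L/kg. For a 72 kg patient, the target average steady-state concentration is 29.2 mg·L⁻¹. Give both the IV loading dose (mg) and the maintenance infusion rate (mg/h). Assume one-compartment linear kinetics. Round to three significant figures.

(a) 9880 mg; (b) 993 mg/h

Vd = 4.7 L/kg × 72 kg = 338.4 L
Loading dose = Vd × C = 338.4 × 29.2 = 9881 mg
CL = 567 mL/min × 60/1000 = 34.02 L/h
Maintenance infusion rate = CL × Css = 34.02 × 29.2 = 993.4 mg/h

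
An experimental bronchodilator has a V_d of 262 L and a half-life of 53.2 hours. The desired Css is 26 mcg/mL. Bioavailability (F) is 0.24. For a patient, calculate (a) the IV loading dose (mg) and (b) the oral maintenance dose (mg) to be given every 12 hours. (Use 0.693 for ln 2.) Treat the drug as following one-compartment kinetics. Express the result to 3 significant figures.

(a) 6810 mg; (b) 4440 mg

LD = Vd × C = 262.0 × 26 = 6812 mg
CL = 0.693 × Vd / t½ = 0.693 × 262.0 / 53.2 = 3.413 L/h
D = CL × Css × τ / F = 3.413 × 26 × 12 / 0.24 = 4437 mg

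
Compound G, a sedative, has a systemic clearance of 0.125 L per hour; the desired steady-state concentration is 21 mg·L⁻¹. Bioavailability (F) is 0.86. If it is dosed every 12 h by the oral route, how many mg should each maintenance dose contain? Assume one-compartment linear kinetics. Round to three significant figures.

D = CL × Css × τ / F = 0.1250 × 21 × 12 / 0.86 = 36.63 mg

36.6 mg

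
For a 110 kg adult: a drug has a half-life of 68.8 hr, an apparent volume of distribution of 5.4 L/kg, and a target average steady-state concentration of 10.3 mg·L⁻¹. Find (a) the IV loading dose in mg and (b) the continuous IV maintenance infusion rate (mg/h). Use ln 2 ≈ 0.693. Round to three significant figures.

Vd = 5.4 L/kg × 110 kg = 594.0 L
LD = Vd × C = 594.0 × 10.3 = 6118 mg
CL = 0.693 × Vd / t½ = 0.693 × 594.0 / 68.8 = 5.983 L/h
Infusion rate = CL × Css = 5.983 × 10.3 = 61.62 mg/h

(a) 6120 mg; (b) 61.6 mg/h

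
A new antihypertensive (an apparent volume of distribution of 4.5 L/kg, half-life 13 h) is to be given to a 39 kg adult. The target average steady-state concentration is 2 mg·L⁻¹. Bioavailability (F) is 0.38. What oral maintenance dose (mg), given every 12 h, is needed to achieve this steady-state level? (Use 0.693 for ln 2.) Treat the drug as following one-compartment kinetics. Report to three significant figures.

591 mg

Total Vd = 4.5 × 39 = 175.5 L
CL = 0.693 × Vd / t½ = 0.693 × 175.5 / 13 = 9.356 L/h
D = CL × Css × τ / F = 9.356 × 2 × 12 / 0.38 = 590.9 mg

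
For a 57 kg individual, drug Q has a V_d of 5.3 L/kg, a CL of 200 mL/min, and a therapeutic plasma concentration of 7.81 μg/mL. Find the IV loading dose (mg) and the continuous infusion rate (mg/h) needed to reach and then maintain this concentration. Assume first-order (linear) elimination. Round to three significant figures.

Vd(total) = 57 kg × 5.3 L/kg = 302.1 L
Loading dose = Vd × C = 302.1 × 7.81 = 2359 mg
Convert clearance: 200 mL/min × 60 min/h ÷ 1000 mL/L = 12.00 L/h
Infusion rate = 12.00 L/h × 7.81 mg/L = 93.72 mg/h

(a) 2360 mg; (b) 93.7 mg/h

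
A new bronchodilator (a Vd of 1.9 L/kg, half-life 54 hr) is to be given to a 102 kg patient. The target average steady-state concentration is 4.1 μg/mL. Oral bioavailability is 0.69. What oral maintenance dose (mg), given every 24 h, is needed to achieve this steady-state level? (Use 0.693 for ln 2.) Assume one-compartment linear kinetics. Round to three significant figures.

355 mg

Vd = 1.9 L/kg × 102 kg = 193.8 L
k = 0.693/54 = 0.01283 h⁻¹, so CL = k·Vd = 0.01283 × 193.8 = 2.486 L/h
D = CL × Css × τ / F = 2.486 × 4.1 × 24 / 0.69 = 354.5 mg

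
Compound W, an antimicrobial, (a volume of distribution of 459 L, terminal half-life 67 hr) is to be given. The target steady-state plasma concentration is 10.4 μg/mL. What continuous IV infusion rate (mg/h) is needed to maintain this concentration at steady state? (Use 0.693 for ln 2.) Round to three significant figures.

49.4 mg/h

CL = ln 2 · Vd / t½ = 0.693 × 459.0 / 67 = 4.748 L/h
Infusion rate = CL × Css = 4.748 × 10.4 = 49.38 mg/h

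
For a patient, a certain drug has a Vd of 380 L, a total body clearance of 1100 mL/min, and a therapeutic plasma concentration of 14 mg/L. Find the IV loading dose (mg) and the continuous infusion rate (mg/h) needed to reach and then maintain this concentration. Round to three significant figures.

(a) 5320 mg; (b) 924 mg/h

Loading dose = Vd × C = 380.0 × 14 = 5320 mg
Convert clearance: 1100 mL/min × 60 min/h ÷ 1000 mL/L = 66.00 L/h
Maintenance: replace elimination → rate = CL × Css = 66.00 × 14 = 924.0 mg/h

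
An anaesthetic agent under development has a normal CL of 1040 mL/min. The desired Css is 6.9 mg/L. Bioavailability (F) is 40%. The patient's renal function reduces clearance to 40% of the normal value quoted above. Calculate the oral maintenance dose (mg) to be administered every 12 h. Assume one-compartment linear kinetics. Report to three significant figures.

5170 mg

CL = 1040 mL/min × 60/1000 = 62.40 L/h
Patient clearance = 0.4 × 62.40 = 24.96 L/h
D = CL × Css × τ / F = 24.96 × 6.9 × 12 / 0.4 = 5167 mg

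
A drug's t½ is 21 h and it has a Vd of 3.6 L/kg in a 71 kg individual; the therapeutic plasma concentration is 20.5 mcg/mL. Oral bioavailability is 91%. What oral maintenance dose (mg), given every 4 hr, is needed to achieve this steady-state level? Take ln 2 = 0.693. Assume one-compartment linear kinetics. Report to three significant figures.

760 mg

Vd(total) = 71 kg × 3.6 L/kg = 255.6 L
k = 0.693/21 = 0.03300 h⁻¹, so CL = k·Vd = 0.03300 × 255.6 = 8.435 L/h
D = CL × Css × τ / F = 8.435 × 20.5 × 4 / 0.91 = 760.1 mg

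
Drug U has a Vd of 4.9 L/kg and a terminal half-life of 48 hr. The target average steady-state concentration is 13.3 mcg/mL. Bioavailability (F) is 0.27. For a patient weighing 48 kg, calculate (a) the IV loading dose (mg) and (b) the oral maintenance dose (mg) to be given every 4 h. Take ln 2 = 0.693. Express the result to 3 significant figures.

Vd(total) = 48 kg × 4.9 L/kg = 235.2 L
LD = Vd × C = 235.2 × 13.3 = 3128 mg
CL = 0.693 × Vd / t½ = 0.693 × 235.2 / 48 = 3.396 L/h
D = CL × Css × τ / F = 3.396 × 13.3 × 4 / 0.27 = 669.1 mg

(a) 3130 mg; (b) 669 mg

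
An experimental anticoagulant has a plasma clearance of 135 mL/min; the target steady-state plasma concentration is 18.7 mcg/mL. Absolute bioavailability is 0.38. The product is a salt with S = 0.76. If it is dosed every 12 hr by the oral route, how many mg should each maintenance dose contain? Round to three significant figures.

6290 mg

CL = 135 mL/min × 60/1000 = 8.100 L/h
At steady state, dose per interval replaces the amount cleared in that interval: F·S·D/τ = CL·Css.
D = CL × Css × τ / F / S = 8.100 × 18.7 × 12 / 0.38 / 0.76 = 6294 mg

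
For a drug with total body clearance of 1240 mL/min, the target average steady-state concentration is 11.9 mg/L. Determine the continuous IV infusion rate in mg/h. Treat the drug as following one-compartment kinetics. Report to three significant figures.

885 mg/h

Convert clearance: 1240 mL/min × 60 min/h ÷ 1000 mL/L = 74.40 L/h
Rate = CL × Css = 74.40 × 11.9 = 885.4 mg/h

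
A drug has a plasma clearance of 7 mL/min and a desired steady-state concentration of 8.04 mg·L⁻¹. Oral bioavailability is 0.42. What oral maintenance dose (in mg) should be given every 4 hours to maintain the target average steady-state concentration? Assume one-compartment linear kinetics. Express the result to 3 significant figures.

CL = 7 mL/min = 7 × 0.06 = 0.4200 L/h
D = CL × Css × τ / F = 0.4200 × 8.04 × 4 / 0.42 = 32.16 mg

32.2 mg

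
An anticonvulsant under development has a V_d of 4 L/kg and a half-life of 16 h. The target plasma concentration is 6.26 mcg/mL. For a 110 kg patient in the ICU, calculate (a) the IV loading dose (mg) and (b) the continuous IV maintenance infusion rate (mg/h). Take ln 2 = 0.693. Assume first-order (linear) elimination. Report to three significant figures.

(a) 2750 mg; (b) 119 mg/h

Total Vd = 4 × 110 = 440.0 L
LD = Vd × C = 440.0 × 6.26 = 2754 mg
CL = 0.693 × Vd / t½ = 0.693 × 440.0 / 16 = 19.06 L/h
Infusion rate = CL × Css = 19.06 × 6.26 = 119.3 mg/h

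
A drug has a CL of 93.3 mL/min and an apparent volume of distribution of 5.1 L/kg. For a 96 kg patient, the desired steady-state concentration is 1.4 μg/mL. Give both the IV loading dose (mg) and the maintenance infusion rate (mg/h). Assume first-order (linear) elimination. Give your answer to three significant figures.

(a) 685 mg; (b) 7.84 mg/h

Vd(total) = 96 kg × 5.1 L/kg = 489.6 L
Loading dose = Vd × C = 489.6 × 1.4 = 685.4 mg
Convert clearance: 93.3 mL/min × 60 min/h ÷ 1000 mL/L = 5.598 L/h
Infusion rate = 5.598 L/h × 1.4 mg/L = 7.837 mg/h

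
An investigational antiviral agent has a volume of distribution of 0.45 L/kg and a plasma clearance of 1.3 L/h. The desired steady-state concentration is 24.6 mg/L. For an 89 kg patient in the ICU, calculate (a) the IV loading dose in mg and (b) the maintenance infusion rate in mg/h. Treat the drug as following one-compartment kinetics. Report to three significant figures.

Vd = 0.45 L/kg × 89 kg = 40.05 L
Loading: fill Vd to C_target → 40.05 L × 24.6 mg/L = 985.2 mg
Infusion rate = 1.300 L/h × 24.6 mg/L = 31.98 mg/h

(a) 985 mg; (b) 32.0 mg/h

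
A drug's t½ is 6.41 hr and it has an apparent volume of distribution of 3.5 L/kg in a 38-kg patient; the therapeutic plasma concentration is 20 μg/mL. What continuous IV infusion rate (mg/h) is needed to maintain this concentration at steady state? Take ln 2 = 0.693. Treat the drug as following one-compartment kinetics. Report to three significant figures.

288 mg/h

Vd(total) = 38 kg × 3.5 L/kg = 133.0 L
CL = ln 2 · Vd / t½ = 0.693 × 133.0 / 6.41 = 14.38 L/h
Infusion rate = CL × Css = 14.38 × 20 = 287.6 mg/h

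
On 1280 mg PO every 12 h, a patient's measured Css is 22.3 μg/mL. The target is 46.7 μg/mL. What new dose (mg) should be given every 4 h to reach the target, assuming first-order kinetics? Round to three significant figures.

894 mg

With linear kinetics, Css is proportional to dose rate (D/τ) at fixed clearance.
D₂ = D₁ × (Css,target / Css,current) × (τ₂/τ₁) = 1280 × (46.7/22.3) × (4/12) = 893.5 mg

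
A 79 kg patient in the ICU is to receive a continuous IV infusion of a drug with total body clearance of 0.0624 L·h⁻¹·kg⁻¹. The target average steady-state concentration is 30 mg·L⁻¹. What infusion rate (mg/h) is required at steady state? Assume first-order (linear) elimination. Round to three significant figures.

CL = 0.0624 L·h⁻¹·kg⁻¹ × 79 kg = 4.930 L/h
At steady state, infusion rate equals elimination rate: rate in = CL × Css.
Rate = CL × Css = 4.930 × 30 = 147.9 mg/h

148 mg/h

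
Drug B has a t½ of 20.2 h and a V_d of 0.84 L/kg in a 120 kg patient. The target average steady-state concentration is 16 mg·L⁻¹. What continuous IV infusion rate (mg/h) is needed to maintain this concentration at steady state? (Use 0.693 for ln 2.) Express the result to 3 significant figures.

55.3 mg/h

Total Vd = 0.84 × 120 = 100.8 L
CL = ln 2 · Vd / t½ = 0.693 × 100.8 / 20.2 = 3.458 L/h
Infusion rate = CL × Css = 3.458 × 16 = 55.33 mg/h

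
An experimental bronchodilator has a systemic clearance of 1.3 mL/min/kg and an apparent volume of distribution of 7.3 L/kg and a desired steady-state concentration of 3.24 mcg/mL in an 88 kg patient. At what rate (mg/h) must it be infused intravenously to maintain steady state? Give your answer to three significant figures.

22.2 mg/h

CL = 1.3 mL/min/kg × 88 kg = 114.4 mL/min = 114.4 × 60/1000 = 6.864 L/h
At steady state, infusion rate equals elimination rate: rate in = CL × Css.
R₀ = 6.864 × 3.24 = 22.24 mg/h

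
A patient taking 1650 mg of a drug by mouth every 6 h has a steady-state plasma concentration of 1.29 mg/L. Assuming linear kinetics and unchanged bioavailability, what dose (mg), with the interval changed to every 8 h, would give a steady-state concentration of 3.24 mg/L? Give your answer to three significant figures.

For first-order elimination, Css ∝ F·D/(CL·τ); F and CL are unchanged, so Css ∝ D/τ.
D₂ = D₁ × (Css,target / Css,current) × (τ₂/τ₁) = 1650 × (3.24/1.29) × (8/6) = 5526 mg

5530 mg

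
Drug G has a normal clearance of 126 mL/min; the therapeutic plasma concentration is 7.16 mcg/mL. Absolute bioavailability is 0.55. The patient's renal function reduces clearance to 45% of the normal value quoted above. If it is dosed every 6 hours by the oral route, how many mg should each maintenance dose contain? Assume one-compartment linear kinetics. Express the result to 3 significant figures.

CL = 126 mL/min = 126 × 0.06 = 7.560 L/h
Patient clearance = 0.45 × 7.560 = 3.402 L/h
At steady state, dose per interval replaces the amount cleared in that interval: F·D/τ = CL·Css.
D = CL × Css × τ / F = 3.402 × 7.16 × 6 / 0.55 = 265.7 mg

266 mg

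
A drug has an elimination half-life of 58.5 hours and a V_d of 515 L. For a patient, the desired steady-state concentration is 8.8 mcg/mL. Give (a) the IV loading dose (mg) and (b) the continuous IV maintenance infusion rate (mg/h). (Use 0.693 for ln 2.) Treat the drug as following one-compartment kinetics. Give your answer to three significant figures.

LD = Vd × C = 515.0 × 8.8 = 4532 mg
CL = 0.693 × Vd / t½ = 0.693 × 515.0 / 58.5 = 6.101 L/h
Infusion rate = CL × Css = 6.101 × 8.8 = 53.69 mg/h

(a) 4530 mg; (b) 53.7 mg/h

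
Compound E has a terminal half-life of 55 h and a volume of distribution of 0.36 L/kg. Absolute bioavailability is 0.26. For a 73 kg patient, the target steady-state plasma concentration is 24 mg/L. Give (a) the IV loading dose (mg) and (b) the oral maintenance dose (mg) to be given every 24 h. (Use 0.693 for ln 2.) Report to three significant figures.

Total Vd = 0.36 × 73 = 26.28 L
LD = Vd × C = 26.28 × 24 = 630.7 mg
CL = 0.693 × Vd / t½ = 0.693 × 26.28 / 55 = 0.3311 L/h
D = CL × Css × τ / F = 0.3311 × 24 × 24 / 0.26 = 733.5 mg

(a) 631 mg; (b) 734 mg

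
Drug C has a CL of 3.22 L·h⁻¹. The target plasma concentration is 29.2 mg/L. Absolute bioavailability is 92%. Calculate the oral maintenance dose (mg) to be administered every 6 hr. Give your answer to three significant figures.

613 mg

D = CL × Css × τ / F = 3.220 × 29.2 × 6 / 0.92 = 613.2 mg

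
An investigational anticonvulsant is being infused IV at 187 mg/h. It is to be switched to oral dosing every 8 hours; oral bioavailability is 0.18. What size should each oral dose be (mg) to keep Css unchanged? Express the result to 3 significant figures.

8310 mg

To maintain the same Css, the systemic dosing rate must be unchanged: F·D/τ = infusion rate.
D = rate × τ / F = 187 × 8 / 0.18 = 8311 mg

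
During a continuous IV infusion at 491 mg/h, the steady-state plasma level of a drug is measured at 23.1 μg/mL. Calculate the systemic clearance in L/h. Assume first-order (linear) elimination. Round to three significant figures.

At steady state, infusion rate = CL × Css, so CL = rate / Css.
CL = 491 / 23.1 = 21.26 L/h

21.3 L/h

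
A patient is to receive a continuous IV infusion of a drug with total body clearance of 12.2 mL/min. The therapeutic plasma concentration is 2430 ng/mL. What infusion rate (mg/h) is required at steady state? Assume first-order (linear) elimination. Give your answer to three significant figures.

1.78 mg/h

Convert clearance: 12.2 mL/min × 60 min/h ÷ 1000 mL/L = 0.7320 L/h
C = 2430 ng/mL = 2.430 mg/L
At steady state, infusion rate equals elimination rate: rate in = CL × Css.
R₀ = 0.7320 × 2.43 = 1.779 mg/h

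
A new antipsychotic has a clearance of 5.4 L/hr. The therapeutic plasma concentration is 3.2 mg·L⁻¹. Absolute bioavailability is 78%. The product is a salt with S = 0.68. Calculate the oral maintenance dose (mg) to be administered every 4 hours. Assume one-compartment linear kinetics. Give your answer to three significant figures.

130 mg

At steady state, dose per interval replaces the amount cleared in that interval: F·S·D/τ = CL·Css.
D = CL × Css × τ / F / S = 5.400 × 3.2 × 4 / 0.78 / 0.68 = 130.3 mg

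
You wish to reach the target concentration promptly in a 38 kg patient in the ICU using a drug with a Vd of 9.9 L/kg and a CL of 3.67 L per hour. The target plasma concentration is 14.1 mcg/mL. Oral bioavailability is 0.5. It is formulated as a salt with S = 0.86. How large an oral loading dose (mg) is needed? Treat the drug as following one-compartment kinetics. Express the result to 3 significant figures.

Total Vd = 9.9 × 38 = 376.2 L
LD = Vd × C / F / S = 376.2 × 14.10 / 0.5 / 0.86 = 12340 mg

12300 mg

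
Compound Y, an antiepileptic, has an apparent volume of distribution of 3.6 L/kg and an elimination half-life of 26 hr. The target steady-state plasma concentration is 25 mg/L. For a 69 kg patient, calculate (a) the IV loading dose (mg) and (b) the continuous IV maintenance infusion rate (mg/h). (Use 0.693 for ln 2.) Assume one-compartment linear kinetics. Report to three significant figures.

(a) 6210 mg; (b) 166 mg/h

Vd(total) = 69 kg × 3.6 L/kg = 248.4 L
LD = Vd × C = 248.4 × 25 = 6210 mg
CL = 0.693 × Vd / t½ = 0.693 × 248.4 / 26 = 6.621 L/h
Infusion rate = CL × Css = 6.621 × 25 = 165.5 mg/h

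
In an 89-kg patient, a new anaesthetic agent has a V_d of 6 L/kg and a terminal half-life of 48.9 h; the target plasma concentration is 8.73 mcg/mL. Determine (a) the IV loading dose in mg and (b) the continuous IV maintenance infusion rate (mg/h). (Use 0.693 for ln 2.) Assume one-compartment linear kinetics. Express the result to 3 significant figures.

Total Vd = 6 × 89 = 534.0 L
LD = Vd × C = 534.0 × 8.73 = 4662 mg
CL = 0.693 × Vd / t½ = 0.693 × 534.0 / 48.9 = 7.568 L/h
Infusion rate = CL × Css = 7.568 × 8.73 = 66.07 mg/h

(a) 4660 mg; (b) 66.1 mg/h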